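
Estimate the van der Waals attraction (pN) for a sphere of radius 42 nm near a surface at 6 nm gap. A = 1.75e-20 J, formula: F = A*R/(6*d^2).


Convert to SI: R = 42 nm = 4.2e-08 m, d = 6 nm = 6e-09 m
F = A * R / (6 * d^2)
F = 1.75e-20 * 4.2e-08 / (6 * (6e-09)^2)
F = 3.40278e-12 N = 3.403 pN

3.403


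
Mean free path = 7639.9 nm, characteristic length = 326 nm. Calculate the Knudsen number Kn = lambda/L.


Knudsen number Kn = lambda / L
Kn = 7639.9 / 326
Kn = 23.4353

23.4353


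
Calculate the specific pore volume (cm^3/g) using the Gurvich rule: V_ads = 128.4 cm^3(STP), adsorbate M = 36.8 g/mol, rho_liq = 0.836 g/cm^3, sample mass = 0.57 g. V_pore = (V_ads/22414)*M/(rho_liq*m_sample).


Moles adsorbed n = V_ads / 22414 = 128.4 / 22414 = 5.728563e-03 mol
Liquid volume V_liq = n * M / rho_liq = 5.728563e-03 * 36.8 / 0.836 = 0.25217 cm^3
Specific pore volume V_pore = V_liq / m_sample = 0.25217 / 0.57
V_pore = 0.4424 cm^3/g

0.4424


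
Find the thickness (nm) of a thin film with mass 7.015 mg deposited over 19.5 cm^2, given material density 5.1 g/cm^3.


Convert: m = 7.015 mg = 7.0150e-06 kg, A = 19.5 cm^2 = 1.9500e-03 m^2, rho = 5.1 g/cm^3 = 5100 kg/m^3
t = m / (A * rho)
t = 7.0150e-06 / (1.9500e-03 * 5100)
t = 7.0538e-07 m = 705.4 nm

705.4


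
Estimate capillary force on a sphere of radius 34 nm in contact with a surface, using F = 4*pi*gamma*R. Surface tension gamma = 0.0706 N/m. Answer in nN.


Convert radius: R = 34 nm = 3.4e-08 m
F = 4 * pi * gamma * R
F = 4 * pi * 0.0706 * 3.4e-08
F = 3.01643e-08 N = 30.1643 nN

30.1643


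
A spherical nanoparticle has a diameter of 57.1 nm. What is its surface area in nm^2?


Radius r = 57.1/2 = 28.55 nm
Surface area SA = 4 * pi * r^2
SA = 4 * pi * (28.55)^2
SA = 10242.88 nm^2

10242.88


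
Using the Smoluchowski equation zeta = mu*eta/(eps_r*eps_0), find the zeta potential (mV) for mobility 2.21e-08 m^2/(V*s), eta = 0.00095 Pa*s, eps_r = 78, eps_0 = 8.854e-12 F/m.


Smoluchowski equation: zeta = mu * eta / (eps_r * eps_0)
zeta = 2.21e-08 * 0.00095 / (78 * 8.854e-12)
zeta = 0.030401 V = 30.4 mV

30.4


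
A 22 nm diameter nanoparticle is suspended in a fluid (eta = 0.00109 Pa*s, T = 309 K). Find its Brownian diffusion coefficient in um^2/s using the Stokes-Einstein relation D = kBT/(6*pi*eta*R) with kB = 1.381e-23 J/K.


Radius R = 22/2 = 11 nm = 1.1e-08 m
D = kB*T / (6*pi*eta*R)
D = 1.381e-23 * 309 / (6 * pi * 0.00109 * 1.1e-08)
D = 1.88813e-11 m^2/s = 18.881 um^2/s

18.881


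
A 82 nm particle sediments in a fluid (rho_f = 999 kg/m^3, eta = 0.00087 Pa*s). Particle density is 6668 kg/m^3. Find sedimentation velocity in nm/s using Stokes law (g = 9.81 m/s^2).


Radius R = 82/2 nm = 4.1e-08 m
Density difference = 6668 - 999 = 5669 kg/m^3
v = 2 * R^2 * (rho_p - rho_f) * g / (9 * eta)
v = 2 * (4.1e-08)^2 * 5669 * 9.81 / (9 * 0.00087)
v = 2.38787e-08 m/s = 23.8787 nm/s

23.8787


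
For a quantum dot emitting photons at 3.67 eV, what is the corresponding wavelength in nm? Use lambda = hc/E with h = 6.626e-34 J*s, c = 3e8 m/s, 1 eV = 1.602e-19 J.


Convert energy: E = 3.67 eV = 3.67 * 1.602e-19 = 5.87934e-19 J
lambda = h*c / E = 6.626e-34 * 3e8 / 5.87934e-19
lambda = 3.38099e-07 m = 338.1 nm

338.1


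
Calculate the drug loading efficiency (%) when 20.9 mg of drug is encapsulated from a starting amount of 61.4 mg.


Drug loading efficiency = (drug loaded / drug initial) * 100
DLE = 20.9 / 61.4 * 100
DLE = 0.3404 * 100
DLE = 34.04%

34.04


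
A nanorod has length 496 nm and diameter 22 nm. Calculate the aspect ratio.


Aspect ratio AR = length / diameter
AR = 496 / 22
AR = 22.55

22.55


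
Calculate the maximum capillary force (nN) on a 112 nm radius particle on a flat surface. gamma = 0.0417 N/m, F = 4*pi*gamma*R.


Convert radius: R = 112 nm = 1.12e-07 m
F = 4 * pi * gamma * R
F = 4 * pi * 0.0417 * 1.12e-07
F = 5.869e-08 N = 58.69 nN

58.69


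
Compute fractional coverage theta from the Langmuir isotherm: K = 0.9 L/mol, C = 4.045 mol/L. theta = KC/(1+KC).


Langmuir isotherm: theta = K*C / (1 + K*C)
K*C = 0.9 * 4.045 = 3.6405
theta = 3.6405 / (1 + 3.6405) = 3.6405 / 4.6405
theta = 0.7845

0.7845


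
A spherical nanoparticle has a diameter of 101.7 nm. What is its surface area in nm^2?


Radius r = 101.7/2 = 50.85 nm
Surface area SA = 4 * pi * r^2
SA = 4 * pi * (50.85)^2
SA = 32493.15 nm^2

32493.15


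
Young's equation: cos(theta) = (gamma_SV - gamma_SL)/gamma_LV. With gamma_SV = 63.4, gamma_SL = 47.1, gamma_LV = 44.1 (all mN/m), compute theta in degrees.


cos(theta) = (gamma_SV - gamma_SL) / gamma_LV
cos(theta) = (63.4 - 47.1) / 44.1
cos(theta) = 0.369615
theta = arccos(0.369615) = 68.31 degrees

68.31


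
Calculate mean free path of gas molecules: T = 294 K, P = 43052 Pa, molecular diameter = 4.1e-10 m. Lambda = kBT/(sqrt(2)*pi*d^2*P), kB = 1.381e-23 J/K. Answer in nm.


Mean free path: lambda = kB*T / (sqrt(2) * pi * d^2 * P)
lambda = 1.381e-23 * 294 / (sqrt(2) * pi * (4.1e-10)^2 * 43052)
lambda = 1.26274e-07 m
lambda = 126.27 nm

126.27


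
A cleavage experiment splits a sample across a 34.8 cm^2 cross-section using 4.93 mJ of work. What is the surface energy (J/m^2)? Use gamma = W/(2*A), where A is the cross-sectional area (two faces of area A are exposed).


Convert: A = 34.8 cm^2 = 0.00348 m^2, W = 4.93 mJ = 0.00493 J
Cleaving exposes two faces of area A, so total new surface = 2*A and gamma = W / (2*A)
gamma = 0.00493 / (2 * 0.00348)
gamma = 0.708 J/m^2

0.708


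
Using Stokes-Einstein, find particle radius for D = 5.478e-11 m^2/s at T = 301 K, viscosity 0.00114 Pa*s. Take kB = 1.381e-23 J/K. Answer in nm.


Stokes-Einstein: R = kB*T / (6*pi*eta*D)
R = 1.381e-23 * 301 / (6 * pi * 0.00114 * 5.478e-11)
R = 3.53128e-09 m = 3.53 nm

3.53


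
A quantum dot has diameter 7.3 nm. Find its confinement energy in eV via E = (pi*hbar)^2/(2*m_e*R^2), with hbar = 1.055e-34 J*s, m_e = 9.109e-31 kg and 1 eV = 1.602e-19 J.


Radius R = 7.3/2 = 3.65 nm = 3.65e-09 m
E = (pi * 1.055e-34)^2 / (2 * 9.109e-31 * (3.65e-09)^2)
E(J) = 4.52604e-21
E = E(J) / 1.602e-19 = 0.0283 eV

0.0283


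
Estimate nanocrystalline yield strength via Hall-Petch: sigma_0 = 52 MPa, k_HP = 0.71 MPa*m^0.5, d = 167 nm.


d = 167 nm = 1.67e-07 m
sqrt(d) = 0.0004086563
Hall-Petch contribution = k / sqrt(d) = 0.71 / 0.0004086563 = 1737.4 MPa
sigma = sigma_0 + k/sqrt(d) = 52 + 1737.4 = 1789.4 MPa

1789.4


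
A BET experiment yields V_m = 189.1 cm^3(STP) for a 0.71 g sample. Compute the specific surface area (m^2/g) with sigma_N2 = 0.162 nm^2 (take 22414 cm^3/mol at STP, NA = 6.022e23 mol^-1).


Number of moles in monolayer = V_m / 22414 = 189.1 / 22414 = 0.00843669
Number of molecules = moles * NA = 0.00843669 * 6.022e23
SA = molecules * sigma / mass
SA = (189.1 / 22414) * 6.022e23 * 0.162e-18 / 0.71
SA = 1159.2 m^2/g

1159.2


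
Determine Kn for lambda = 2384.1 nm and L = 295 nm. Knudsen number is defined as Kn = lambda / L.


Knudsen number Kn = lambda / L
Kn = 2384.1 / 295
Kn = 8.0817

8.0817


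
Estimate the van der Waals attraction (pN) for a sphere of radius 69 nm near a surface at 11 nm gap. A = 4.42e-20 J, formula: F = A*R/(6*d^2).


Convert to SI: R = 69 nm = 6.9e-08 m, d = 11 nm = 1.1e-08 m
F = A * R / (6 * d^2)
F = 4.42e-20 * 6.9e-08 / (6 * (1.1e-08)^2)
F = 4.20083e-12 N = 4.201 pN

4.201


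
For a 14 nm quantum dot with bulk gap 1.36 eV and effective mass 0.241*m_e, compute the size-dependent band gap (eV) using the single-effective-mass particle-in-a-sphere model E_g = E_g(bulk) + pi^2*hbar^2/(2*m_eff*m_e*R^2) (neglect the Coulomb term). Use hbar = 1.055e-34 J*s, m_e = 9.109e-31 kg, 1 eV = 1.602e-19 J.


Radius R = 14/2 nm = 7e-09 m
Confinement energy dE = pi^2 * hbar^2 / (2 * m_eff * m_e * R^2)
dE = pi^2 * (1.055e-34)^2 / (2 * 0.241 * 9.109e-31 * (7e-09)^2) J, divided by 1.602e-19 J/eV
dE = 0.0319 eV
Total band gap = E_g(bulk) + dE = 1.36 + 0.0319 = 1.3919 eV

1.3919


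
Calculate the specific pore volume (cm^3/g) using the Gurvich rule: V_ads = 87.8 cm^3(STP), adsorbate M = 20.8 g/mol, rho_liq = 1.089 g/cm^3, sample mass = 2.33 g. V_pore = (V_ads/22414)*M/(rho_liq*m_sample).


Moles adsorbed n = V_ads / 22414 = 87.8 / 22414 = 3.917195e-03 mol
Liquid volume V_liq = n * M / rho_liq = 3.917195e-03 * 20.8 / 1.089 = 0.07482 cm^3
Specific pore volume V_pore = V_liq / m_sample = 0.07482 / 2.33
V_pore = 0.0321 cm^3/g

0.0321


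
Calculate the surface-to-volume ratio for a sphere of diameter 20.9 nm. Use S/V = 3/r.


Radius r = 20.9/2 = 10.45 nm
S/V = 3 / r = 3 / 10.45
S/V = 0.2871 nm^-1

0.2871


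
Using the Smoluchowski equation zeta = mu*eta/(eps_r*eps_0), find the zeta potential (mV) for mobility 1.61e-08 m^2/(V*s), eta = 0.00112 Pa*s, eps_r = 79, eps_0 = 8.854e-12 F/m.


Smoluchowski equation: zeta = mu * eta / (eps_r * eps_0)
zeta = 1.61e-08 * 0.00112 / (79 * 8.854e-12)
zeta = 0.02578 V = 25.78 mV

25.78


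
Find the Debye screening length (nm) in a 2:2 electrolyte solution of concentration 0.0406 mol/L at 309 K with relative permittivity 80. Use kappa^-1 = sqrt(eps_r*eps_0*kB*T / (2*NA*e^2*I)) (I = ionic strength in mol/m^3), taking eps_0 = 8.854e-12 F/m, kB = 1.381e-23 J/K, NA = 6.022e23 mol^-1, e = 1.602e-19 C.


Ionic strength I = 0.0406 * 2^2 * 1000 = 162.4 mol/m^3
kappa^-1 = sqrt(80 * 8.854e-12 * 1.381e-23 * 309 / (2 * 6.022e23 * (1.602e-19)^2 * 162.4))
kappa^-1 = 0.776 nm

0.776


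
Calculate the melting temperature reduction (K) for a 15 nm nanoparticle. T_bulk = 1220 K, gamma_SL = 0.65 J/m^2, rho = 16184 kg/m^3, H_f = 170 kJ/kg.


Radius R = 15/2 = 7.5 nm = 7.5e-09 m
Convert H_f = 170 kJ/kg = 170000 J/kg
dT = 2 * gamma_SL * T_bulk / (rho * H_f * R)
dT = 2 * 0.65 * 1220 / (16184 * 170000 * 7.5e-09)
dT = 76.9 K

76.9


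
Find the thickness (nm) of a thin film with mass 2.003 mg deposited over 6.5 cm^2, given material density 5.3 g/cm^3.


Convert: m = 2.003 mg = 2.0030e-06 kg, A = 6.5 cm^2 = 6.5000e-04 m^2, rho = 5.3 g/cm^3 = 5300 kg/m^3
t = m / (A * rho)
t = 2.0030e-06 / (6.5000e-04 * 5300)
t = 5.8142e-07 m = 581.4 nm

581.4


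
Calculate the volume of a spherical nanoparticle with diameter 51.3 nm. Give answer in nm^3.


Radius r = 51.3/2 = 25.65 nm
Volume V = (4/3) * pi * r^3
V = (4/3) * pi * (25.65)^3
V = 70688.82 nm^3

70688.82


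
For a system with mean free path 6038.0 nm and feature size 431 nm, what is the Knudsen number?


Knudsen number Kn = lambda / L
Kn = 6038.0 / 431
Kn = 14.0093

14.0093


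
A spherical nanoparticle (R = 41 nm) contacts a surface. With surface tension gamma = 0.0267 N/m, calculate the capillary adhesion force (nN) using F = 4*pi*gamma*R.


Convert radius: R = 41 nm = 4.1e-08 m
F = 4 * pi * gamma * R
F = 4 * pi * 0.0267 * 4.1e-08
F = 1.37564e-08 N = 13.7564 nN

13.7564


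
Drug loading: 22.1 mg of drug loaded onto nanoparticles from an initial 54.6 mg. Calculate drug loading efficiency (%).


Drug loading efficiency = (drug loaded / drug initial) * 100
DLE = 22.1 / 54.6 * 100
DLE = 0.4048 * 100
DLE = 40.48%

40.48


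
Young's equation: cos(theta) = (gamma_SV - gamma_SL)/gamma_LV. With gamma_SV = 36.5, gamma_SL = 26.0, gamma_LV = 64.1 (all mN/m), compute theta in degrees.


cos(theta) = (gamma_SV - gamma_SL) / gamma_LV
cos(theta) = (36.5 - 26.0) / 64.1
cos(theta) = 0.163807
theta = arccos(0.163807) = 80.57 degrees

80.57


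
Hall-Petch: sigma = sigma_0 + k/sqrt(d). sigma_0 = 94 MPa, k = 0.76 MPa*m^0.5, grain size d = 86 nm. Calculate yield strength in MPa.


d = 86 nm = 8.6e-08 m
sqrt(d) = 0.0002932576
Hall-Petch contribution = k / sqrt(d) = 0.76 / 0.0002932576 = 2591.6 MPa
sigma = sigma_0 + k/sqrt(d) = 94 + 2591.6 = 2685.6 MPa

2685.6


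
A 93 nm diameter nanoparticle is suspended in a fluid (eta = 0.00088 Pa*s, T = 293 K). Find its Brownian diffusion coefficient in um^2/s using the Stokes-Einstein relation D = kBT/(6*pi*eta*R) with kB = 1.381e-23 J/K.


Radius R = 93/2 = 46.5 nm = 4.65e-08 m
D = kB*T / (6*pi*eta*R)
D = 1.381e-23 * 293 / (6 * pi * 0.00088 * 4.65e-08)
D = 5.24595e-12 m^2/s = 5.246 um^2/s

5.246


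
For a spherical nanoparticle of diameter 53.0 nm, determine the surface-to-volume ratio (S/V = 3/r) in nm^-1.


Radius r = 53.0/2 = 26.5 nm
S/V = 3 / r = 3 / 26.5
S/V = 0.1132 nm^-1

0.1132


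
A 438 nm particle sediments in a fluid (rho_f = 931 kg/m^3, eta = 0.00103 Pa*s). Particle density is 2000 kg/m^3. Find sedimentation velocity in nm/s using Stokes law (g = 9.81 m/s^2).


Radius R = 438/2 nm = 2.19e-07 m
Density difference = 2000 - 931 = 1069 kg/m^3
v = 2 * R^2 * (rho_p - rho_f) * g / (9 * eta)
v = 2 * (2.19e-07)^2 * 1069 * 9.81 / (9 * 0.00103)
v = 1.08514e-07 m/s = 108.5139 nm/s

108.5139


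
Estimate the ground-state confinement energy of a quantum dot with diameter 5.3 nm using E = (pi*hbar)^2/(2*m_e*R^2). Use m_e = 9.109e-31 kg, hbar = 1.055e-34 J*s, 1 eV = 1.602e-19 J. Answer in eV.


Radius R = 5.3/2 = 2.65 nm = 2.65e-09 m
E = (pi * 1.055e-34)^2 / (2 * 9.109e-31 * (2.65e-09)^2)
E(J) = 8.58642e-21
E = E(J) / 1.602e-19 = 0.0536 eV

0.0536


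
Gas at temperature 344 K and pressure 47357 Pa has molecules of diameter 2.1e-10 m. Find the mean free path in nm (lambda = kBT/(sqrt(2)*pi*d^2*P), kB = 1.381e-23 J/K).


Mean free path: lambda = kB*T / (sqrt(2) * pi * d^2 * P)
lambda = 1.381e-23 * 344 / (sqrt(2) * pi * (2.1e-10)^2 * 47357)
lambda = 5.11994e-07 m
lambda = 511.99 nm

511.99


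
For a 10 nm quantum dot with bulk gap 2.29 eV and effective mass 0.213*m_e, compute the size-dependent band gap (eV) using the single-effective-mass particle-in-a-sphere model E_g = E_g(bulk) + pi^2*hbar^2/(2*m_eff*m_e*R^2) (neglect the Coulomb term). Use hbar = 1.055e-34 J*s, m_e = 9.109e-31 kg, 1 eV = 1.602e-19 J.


Radius R = 10/2 nm = 5e-09 m
Confinement energy dE = pi^2 * hbar^2 / (2 * m_eff * m_e * R^2)
dE = pi^2 * (1.055e-34)^2 / (2 * 0.213 * 9.109e-31 * (5e-09)^2) J, divided by 1.602e-19 J/eV
dE = 0.0707 eV
Total band gap = E_g(bulk) + dE = 2.29 + 0.0707 = 2.3607 eV

2.3607


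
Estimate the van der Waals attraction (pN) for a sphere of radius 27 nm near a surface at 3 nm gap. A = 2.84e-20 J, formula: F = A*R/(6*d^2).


Convert to SI: R = 27 nm = 2.7e-08 m, d = 3 nm = 3e-09 m
F = A * R / (6 * d^2)
F = 2.84e-20 * 2.7e-08 / (6 * (3e-09)^2)
F = 1.42e-11 N = 14.2 pN

14.2


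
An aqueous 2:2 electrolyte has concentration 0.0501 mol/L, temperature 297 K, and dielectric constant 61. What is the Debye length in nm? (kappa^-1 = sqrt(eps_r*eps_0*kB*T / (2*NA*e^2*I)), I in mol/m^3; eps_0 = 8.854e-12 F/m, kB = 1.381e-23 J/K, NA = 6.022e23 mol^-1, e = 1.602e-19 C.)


Ionic strength I = 0.0501 * 2^2 * 1000 = 200.4 mol/m^3
kappa^-1 = sqrt(61 * 8.854e-12 * 1.381e-23 * 297 / (2 * 6.022e23 * (1.602e-19)^2 * 200.4))
kappa^-1 = 0.598 nm

0.598


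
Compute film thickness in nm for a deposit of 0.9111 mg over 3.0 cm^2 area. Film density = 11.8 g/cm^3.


Convert: m = 0.9111 mg = 9.1110e-07 kg, A = 3.0 cm^2 = 3.0000e-04 m^2, rho = 11.8 g/cm^3 = 11800 kg/m^3
t = m / (A * rho)
t = 9.1110e-07 / (3.0000e-04 * 11800)
t = 2.5737e-07 m = 257.4 nm

257.4


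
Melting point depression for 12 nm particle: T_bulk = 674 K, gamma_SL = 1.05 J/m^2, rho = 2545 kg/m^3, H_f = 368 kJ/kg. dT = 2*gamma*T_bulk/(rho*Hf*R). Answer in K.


Radius R = 12/2 = 6 nm = 6e-09 m
Convert H_f = 368 kJ/kg = 368000 J/kg
dT = 2 * gamma_SL * T_bulk / (rho * H_f * R)
dT = 2 * 1.05 * 674 / (2545 * 368000 * 6e-09)
dT = 251.9 K

251.9


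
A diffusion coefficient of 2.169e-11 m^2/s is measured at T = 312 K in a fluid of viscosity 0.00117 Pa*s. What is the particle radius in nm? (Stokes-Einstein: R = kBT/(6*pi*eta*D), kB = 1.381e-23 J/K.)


Stokes-Einstein: R = kB*T / (6*pi*eta*D)
R = 1.381e-23 * 312 / (6 * pi * 0.00117 * 2.169e-11)
R = 9.00745e-09 m = 9.01 nm

9.01


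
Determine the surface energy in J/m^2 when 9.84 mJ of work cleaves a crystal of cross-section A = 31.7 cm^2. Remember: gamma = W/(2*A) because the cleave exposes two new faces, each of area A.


Convert: A = 31.7 cm^2 = 0.00317 m^2, W = 9.84 mJ = 0.00984 J
Cleaving exposes two faces of area A, so total new surface = 2*A and gamma = W / (2*A)
gamma = 0.00984 / (2 * 0.00317)
gamma = 1.552 J/m^2

1.552


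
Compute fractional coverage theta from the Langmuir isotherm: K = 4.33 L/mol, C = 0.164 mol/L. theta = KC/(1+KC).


Langmuir isotherm: theta = K*C / (1 + K*C)
K*C = 4.33 * 0.164 = 0.71012
theta = 0.71012 / (1 + 0.71012) = 0.71012 / 1.71012
theta = 0.4152

0.4152


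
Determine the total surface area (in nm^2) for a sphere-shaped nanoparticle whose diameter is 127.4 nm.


Radius r = 127.4/2 = 63.7 nm
Surface area SA = 4 * pi * r^2
SA = 4 * pi * (63.7)^2
SA = 50990.44 nm^2

50990.44


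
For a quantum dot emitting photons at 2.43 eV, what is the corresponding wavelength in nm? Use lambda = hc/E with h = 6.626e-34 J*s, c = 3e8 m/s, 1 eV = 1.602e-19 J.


Convert energy: E = 2.43 eV = 2.43 * 1.602e-19 = 3.89286e-19 J
lambda = h*c / E = 6.626e-34 * 3e8 / 3.89286e-19
lambda = 5.10627e-07 m = 510.6 nm

510.6


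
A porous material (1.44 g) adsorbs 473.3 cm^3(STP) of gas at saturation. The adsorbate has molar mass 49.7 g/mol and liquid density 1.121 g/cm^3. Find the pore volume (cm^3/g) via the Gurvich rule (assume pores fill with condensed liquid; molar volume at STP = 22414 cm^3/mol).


Moles adsorbed n = V_ads / 22414 = 473.3 / 22414 = 2.111627e-02 mol
Liquid volume V_liq = n * M / rho_liq = 2.111627e-02 * 49.7 / 1.121 = 0.93620 cm^3
Specific pore volume V_pore = V_liq / m_sample = 0.93620 / 1.44
V_pore = 0.6501 cm^3/g

0.6501


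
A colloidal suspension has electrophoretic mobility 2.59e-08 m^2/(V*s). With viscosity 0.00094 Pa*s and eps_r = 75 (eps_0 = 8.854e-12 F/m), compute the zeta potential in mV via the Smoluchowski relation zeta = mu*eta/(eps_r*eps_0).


Smoluchowski equation: zeta = mu * eta / (eps_r * eps_0)
zeta = 2.59e-08 * 0.00094 / (75 * 8.854e-12)
zeta = 0.036663 V = 36.66 mV

36.66


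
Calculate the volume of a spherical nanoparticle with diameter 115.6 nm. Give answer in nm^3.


Radius r = 115.6/2 = 57.8 nm
Volume V = (4/3) * pi * r^3
V = (4/3) * pi * (57.8)^3
V = 808857.7 nm^3

808857.7


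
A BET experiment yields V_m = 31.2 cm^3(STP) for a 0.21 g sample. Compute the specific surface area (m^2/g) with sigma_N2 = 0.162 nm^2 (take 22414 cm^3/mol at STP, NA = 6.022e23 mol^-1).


Number of moles in monolayer = V_m / 22414 = 31.2 / 22414 = 0.00139199
Number of molecules = moles * NA = 0.00139199 * 6.022e23
SA = molecules * sigma / mass
SA = (31.2 / 22414) * 6.022e23 * 0.162e-18 / 0.21
SA = 646.7 m^2/g

646.7


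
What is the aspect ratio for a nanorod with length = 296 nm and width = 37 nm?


Aspect ratio AR = length / diameter
AR = 296 / 37
AR = 8.0

8.0


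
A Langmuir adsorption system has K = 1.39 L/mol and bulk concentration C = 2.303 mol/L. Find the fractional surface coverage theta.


Langmuir isotherm: theta = K*C / (1 + K*C)
K*C = 1.39 * 2.303 = 3.20117
theta = 3.20117 / (1 + 3.20117) = 3.20117 / 4.20117
theta = 0.762

0.762


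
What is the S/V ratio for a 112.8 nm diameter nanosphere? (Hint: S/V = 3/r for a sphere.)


Radius r = 112.8/2 = 56.4 nm
S/V = 3 / r = 3 / 56.4
S/V = 0.0532 nm^-1

0.0532


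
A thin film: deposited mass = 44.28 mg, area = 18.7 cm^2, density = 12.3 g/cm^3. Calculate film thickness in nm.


Convert: m = 44.28 mg = 4.4280e-05 kg, A = 18.7 cm^2 = 1.8700e-03 m^2, rho = 12.3 g/cm^3 = 12300 kg/m^3
t = m / (A * rho)
t = 4.4280e-05 / (1.8700e-03 * 12300)
t = 1.9251e-06 m = 1925.1 nm

1925.1


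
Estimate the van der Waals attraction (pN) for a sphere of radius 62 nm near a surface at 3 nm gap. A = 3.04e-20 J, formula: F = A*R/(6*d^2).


Convert to SI: R = 62 nm = 6.2e-08 m, d = 3 nm = 3e-09 m
F = A * R / (6 * d^2)
F = 3.04e-20 * 6.2e-08 / (6 * (3e-09)^2)
F = 3.49037e-11 N = 34.904 pN

34.904


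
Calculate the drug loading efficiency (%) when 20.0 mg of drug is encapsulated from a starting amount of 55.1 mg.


Drug loading efficiency = (drug loaded / drug initial) * 100
DLE = 20.0 / 55.1 * 100
DLE = 0.363 * 100
DLE = 36.3%

36.3


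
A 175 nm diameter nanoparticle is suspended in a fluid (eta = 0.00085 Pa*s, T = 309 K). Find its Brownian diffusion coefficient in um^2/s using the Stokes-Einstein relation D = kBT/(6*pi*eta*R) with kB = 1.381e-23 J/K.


Radius R = 175/2 = 87.5 nm = 8.75e-08 m
D = kB*T / (6*pi*eta*R)
D = 1.381e-23 * 309 / (6 * pi * 0.00085 * 8.75e-08)
D = 3.04386e-12 m^2/s = 3.044 um^2/s

3.044


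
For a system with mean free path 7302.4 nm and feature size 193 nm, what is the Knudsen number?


Knudsen number Kn = lambda / L
Kn = 7302.4 / 193
Kn = 37.8363

37.8363


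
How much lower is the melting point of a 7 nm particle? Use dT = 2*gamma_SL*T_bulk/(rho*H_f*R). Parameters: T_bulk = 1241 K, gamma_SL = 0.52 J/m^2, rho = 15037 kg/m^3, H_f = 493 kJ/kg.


Radius R = 7/2 = 3.5 nm = 3.5e-09 m
Convert H_f = 493 kJ/kg = 493000 J/kg
dT = 2 * gamma_SL * T_bulk / (rho * H_f * R)
dT = 2 * 0.52 * 1241 / (15037 * 493000 * 3.5e-09)
dT = 49.7 K

49.7


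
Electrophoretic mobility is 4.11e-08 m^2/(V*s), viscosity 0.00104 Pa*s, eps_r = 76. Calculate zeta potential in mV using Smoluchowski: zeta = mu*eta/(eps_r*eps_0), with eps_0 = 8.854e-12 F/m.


Smoluchowski equation: zeta = mu * eta / (eps_r * eps_0)
zeta = 4.11e-08 * 0.00104 / (76 * 8.854e-12)
zeta = 0.063522 V = 63.52 mV

63.52


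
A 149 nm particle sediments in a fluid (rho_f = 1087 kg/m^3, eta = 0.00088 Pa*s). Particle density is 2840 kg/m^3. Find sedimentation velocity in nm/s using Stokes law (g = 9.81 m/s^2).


Radius R = 149/2 nm = 7.45e-08 m
Density difference = 2840 - 1087 = 1753 kg/m^3
v = 2 * R^2 * (rho_p - rho_f) * g / (9 * eta)
v = 2 * (7.45e-08)^2 * 1753 * 9.81 / (9 * 0.00088)
v = 2.41028e-08 m/s = 24.1028 nm/s

24.1028


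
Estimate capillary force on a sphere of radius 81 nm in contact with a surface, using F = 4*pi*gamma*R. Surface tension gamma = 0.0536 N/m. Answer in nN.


Convert radius: R = 81 nm = 8.1e-08 m
F = 4 * pi * gamma * R
F = 4 * pi * 0.0536 * 8.1e-08
F = 5.45582e-08 N = 54.5582 nN

54.5582


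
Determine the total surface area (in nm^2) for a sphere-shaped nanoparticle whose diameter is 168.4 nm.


Radius r = 168.4/2 = 84.2 nm
Surface area SA = 4 * pi * r^2
SA = 4 * pi * (84.2)^2
SA = 89091.04 nm^2

89091.04


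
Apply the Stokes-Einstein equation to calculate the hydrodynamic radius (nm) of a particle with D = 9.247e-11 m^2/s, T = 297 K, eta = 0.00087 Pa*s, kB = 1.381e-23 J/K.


Stokes-Einstein: R = kB*T / (6*pi*eta*D)
R = 1.381e-23 * 297 / (6 * pi * 0.00087 * 9.247e-11)
R = 2.70476e-09 m = 2.7 nm

2.7


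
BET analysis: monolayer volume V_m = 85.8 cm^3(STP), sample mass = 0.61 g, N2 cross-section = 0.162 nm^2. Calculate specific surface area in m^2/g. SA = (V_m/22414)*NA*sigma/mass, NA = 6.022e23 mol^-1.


Number of moles in monolayer = V_m / 22414 = 85.8 / 22414 = 0.00382796
Number of molecules = moles * NA = 0.00382796 * 6.022e23
SA = molecules * sigma / mass
SA = (85.8 / 22414) * 6.022e23 * 0.162e-18 / 0.61
SA = 612.2 m^2/g

612.2


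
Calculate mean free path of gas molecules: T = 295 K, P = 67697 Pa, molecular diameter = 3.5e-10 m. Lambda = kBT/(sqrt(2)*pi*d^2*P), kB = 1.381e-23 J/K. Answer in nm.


Mean free path: lambda = kB*T / (sqrt(2) * pi * d^2 * P)
lambda = 1.381e-23 * 295 / (sqrt(2) * pi * (3.5e-10)^2 * 67697)
lambda = 1.10572e-07 m
lambda = 110.57 nm

110.57


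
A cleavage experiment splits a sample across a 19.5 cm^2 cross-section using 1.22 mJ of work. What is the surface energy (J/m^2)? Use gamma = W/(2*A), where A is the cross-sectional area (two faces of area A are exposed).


Convert: A = 19.5 cm^2 = 0.00195 m^2, W = 1.22 mJ = 0.00122 J
Cleaving exposes two faces of area A, so total new surface = 2*A and gamma = W / (2*A)
gamma = 0.00122 / (2 * 0.00195)
gamma = 0.313 J/m^2

0.313


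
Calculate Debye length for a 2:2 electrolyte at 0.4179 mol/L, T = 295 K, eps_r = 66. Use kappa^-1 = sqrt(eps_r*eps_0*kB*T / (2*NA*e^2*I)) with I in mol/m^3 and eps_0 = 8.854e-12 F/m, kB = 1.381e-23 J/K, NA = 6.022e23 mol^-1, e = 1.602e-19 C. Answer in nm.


Ionic strength I = 0.4179 * 2^2 * 1000 = 1671.6 mol/m^3
kappa^-1 = sqrt(66 * 8.854e-12 * 1.381e-23 * 295 / (2 * 6.022e23 * (1.602e-19)^2 * 1671.6))
kappa^-1 = 0.215 nm

0.215


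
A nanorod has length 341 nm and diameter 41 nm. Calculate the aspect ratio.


Aspect ratio AR = length / diameter
AR = 341 / 41
AR = 8.32

8.32


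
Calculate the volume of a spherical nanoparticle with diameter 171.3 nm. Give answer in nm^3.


Radius r = 171.3/2 = 85.65 nm
Volume V = (4/3) * pi * r^3
V = (4/3) * pi * (85.65)^3
V = 2631908.04 nm^3

2631908.04


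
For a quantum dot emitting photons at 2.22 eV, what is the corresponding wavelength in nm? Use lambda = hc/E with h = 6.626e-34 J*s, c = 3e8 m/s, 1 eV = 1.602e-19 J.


Convert energy: E = 2.22 eV = 2.22 * 1.602e-19 = 3.55644e-19 J
lambda = h*c / E = 6.626e-34 * 3e8 / 3.55644e-19
lambda = 5.5893e-07 m = 558.9 nm

558.9


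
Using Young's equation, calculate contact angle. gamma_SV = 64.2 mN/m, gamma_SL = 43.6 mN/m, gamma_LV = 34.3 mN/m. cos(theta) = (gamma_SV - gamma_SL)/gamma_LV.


cos(theta) = (gamma_SV - gamma_SL) / gamma_LV
cos(theta) = (64.2 - 43.6) / 34.3
cos(theta) = 0.600583
theta = arccos(0.600583) = 53.09 degrees

53.09


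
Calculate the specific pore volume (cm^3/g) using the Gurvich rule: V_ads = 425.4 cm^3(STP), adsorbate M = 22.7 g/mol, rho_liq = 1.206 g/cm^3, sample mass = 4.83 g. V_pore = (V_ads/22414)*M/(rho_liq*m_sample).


Moles adsorbed n = V_ads / 22414 = 425.4 / 22414 = 1.897921e-02 mol
Liquid volume V_liq = n * M / rho_liq = 1.897921e-02 * 22.7 / 1.206 = 0.35724 cm^3
Specific pore volume V_pore = V_liq / m_sample = 0.35724 / 4.83
V_pore = 0.074 cm^3/g

0.074


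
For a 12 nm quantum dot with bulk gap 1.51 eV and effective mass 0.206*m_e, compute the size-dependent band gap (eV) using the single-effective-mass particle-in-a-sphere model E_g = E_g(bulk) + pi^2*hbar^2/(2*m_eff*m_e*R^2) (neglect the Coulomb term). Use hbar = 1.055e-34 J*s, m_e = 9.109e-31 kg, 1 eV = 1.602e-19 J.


Radius R = 12/2 nm = 6e-09 m
Confinement energy dE = pi^2 * hbar^2 / (2 * m_eff * m_e * R^2)
dE = pi^2 * (1.055e-34)^2 / (2 * 0.206 * 9.109e-31 * (6e-09)^2) J, divided by 1.602e-19 J/eV
dE = 0.0508 eV
Total band gap = E_g(bulk) + dE = 1.51 + 0.0508 = 1.5608 eV

1.5608


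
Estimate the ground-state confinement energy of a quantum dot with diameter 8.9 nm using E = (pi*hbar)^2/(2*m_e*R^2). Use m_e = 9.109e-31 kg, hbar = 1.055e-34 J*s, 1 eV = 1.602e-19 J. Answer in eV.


Radius R = 8.9/2 = 4.45 nm = 4.45e-09 m
E = (pi * 1.055e-34)^2 / (2 * 9.109e-31 * (4.45e-09)^2)
E(J) = 3.04498e-21
E = E(J) / 1.602e-19 = 0.019 eV

0.019


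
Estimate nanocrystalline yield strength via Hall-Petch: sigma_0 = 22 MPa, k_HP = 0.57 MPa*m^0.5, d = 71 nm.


d = 71 nm = 7.1e-08 m
sqrt(d) = 0.0002664583
Hall-Petch contribution = k / sqrt(d) = 0.57 / 0.0002664583 = 2139.2 MPa
sigma = sigma_0 + k/sqrt(d) = 22 + 2139.2 = 2161.2 MPa

2161.2


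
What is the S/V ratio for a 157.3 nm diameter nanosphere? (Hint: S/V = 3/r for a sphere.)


Radius r = 157.3/2 = 78.65 nm
S/V = 3 / r = 3 / 78.65
S/V = 0.0381 nm^-1

0.0381


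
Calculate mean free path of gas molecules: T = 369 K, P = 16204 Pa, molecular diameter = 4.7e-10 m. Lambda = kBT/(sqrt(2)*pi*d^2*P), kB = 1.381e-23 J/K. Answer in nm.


Mean free path: lambda = kB*T / (sqrt(2) * pi * d^2 * P)
lambda = 1.381e-23 * 369 / (sqrt(2) * pi * (4.7e-10)^2 * 16204)
lambda = 3.20433e-07 m
lambda = 320.43 nm

320.43


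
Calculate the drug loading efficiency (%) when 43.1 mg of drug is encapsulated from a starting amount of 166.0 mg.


Drug loading efficiency = (drug loaded / drug initial) * 100
DLE = 43.1 / 166.0 * 100
DLE = 0.2596 * 100
DLE = 25.96%

25.96


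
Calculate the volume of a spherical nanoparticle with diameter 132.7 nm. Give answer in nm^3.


Radius r = 132.7/2 = 66.35 nm
Volume V = (4/3) * pi * r^3
V = (4/3) * pi * (66.35)^3
V = 1223520.9 nm^3

1223520.9


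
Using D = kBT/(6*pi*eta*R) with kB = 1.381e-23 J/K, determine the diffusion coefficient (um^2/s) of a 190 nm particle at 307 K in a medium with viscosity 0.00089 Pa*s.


Radius R = 190/2 = 95 nm = 9.5e-08 m
D = kB*T / (6*pi*eta*R)
D = 1.381e-23 * 307 / (6 * pi * 0.00089 * 9.5e-08)
D = 2.66022e-12 m^2/s = 2.66 um^2/s

2.66


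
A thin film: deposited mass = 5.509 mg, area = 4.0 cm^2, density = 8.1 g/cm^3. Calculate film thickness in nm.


Convert: m = 5.509 mg = 5.5090e-06 kg, A = 4.0 cm^2 = 4.0000e-04 m^2, rho = 8.1 g/cm^3 = 8100 kg/m^3
t = m / (A * rho)
t = 5.5090e-06 / (4.0000e-04 * 8100)
t = 1.7003e-06 m = 1700.3 nm

1700.3


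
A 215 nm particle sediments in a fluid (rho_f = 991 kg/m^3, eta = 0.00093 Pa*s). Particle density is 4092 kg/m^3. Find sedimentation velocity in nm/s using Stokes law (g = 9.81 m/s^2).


Radius R = 215/2 nm = 1.075e-07 m
Density difference = 4092 - 991 = 3101 kg/m^3
v = 2 * R^2 * (rho_p - rho_f) * g / (9 * eta)
v = 2 * (1.075e-07)^2 * 3101 * 9.81 / (9 * 0.00093)
v = 8.40025e-08 m/s = 84.0025 nm/s

84.0025


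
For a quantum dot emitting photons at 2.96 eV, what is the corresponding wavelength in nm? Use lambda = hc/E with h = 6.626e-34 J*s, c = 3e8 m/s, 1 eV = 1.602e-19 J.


Convert energy: E = 2.96 eV = 2.96 * 1.602e-19 = 4.74192e-19 J
lambda = h*c / E = 6.626e-34 * 3e8 / 4.74192e-19
lambda = 4.19197e-07 m = 419.2 nm

419.2


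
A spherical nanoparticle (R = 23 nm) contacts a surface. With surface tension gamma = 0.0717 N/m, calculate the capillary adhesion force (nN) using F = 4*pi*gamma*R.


Convert radius: R = 23 nm = 2.3e-08 m
F = 4 * pi * gamma * R
F = 4 * pi * 0.0717 * 2.3e-08
F = 2.07232e-08 N = 20.7232 nN

20.7232


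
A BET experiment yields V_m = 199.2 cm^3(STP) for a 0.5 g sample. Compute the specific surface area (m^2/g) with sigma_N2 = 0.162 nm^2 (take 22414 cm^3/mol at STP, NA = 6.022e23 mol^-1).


Number of moles in monolayer = V_m / 22414 = 199.2 / 22414 = 0.0088873
Number of molecules = moles * NA = 0.0088873 * 6.022e23
SA = molecules * sigma / mass
SA = (199.2 / 22414) * 6.022e23 * 0.162e-18 / 0.5
SA = 1734.0 m^2/g

1734.0


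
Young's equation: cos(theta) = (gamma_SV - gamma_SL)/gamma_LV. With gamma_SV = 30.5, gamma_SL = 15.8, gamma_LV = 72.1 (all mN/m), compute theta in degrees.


cos(theta) = (gamma_SV - gamma_SL) / gamma_LV
cos(theta) = (30.5 - 15.8) / 72.1
cos(theta) = 0.203883
theta = arccos(0.203883) = 78.24 degrees

78.24


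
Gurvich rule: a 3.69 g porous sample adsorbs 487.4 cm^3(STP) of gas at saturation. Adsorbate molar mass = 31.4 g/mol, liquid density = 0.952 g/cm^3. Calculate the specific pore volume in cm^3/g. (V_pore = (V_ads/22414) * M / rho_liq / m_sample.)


Moles adsorbed n = V_ads / 22414 = 487.4 / 22414 = 2.174534e-02 mol
Liquid volume V_liq = n * M / rho_liq = 2.174534e-02 * 31.4 / 0.952 = 0.71723 cm^3
Specific pore volume V_pore = V_liq / m_sample = 0.71723 / 3.69
V_pore = 0.1944 cm^3/g

0.1944


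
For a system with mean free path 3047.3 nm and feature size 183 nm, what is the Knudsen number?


Knudsen number Kn = lambda / L
Kn = 3047.3 / 183
Kn = 16.6519

16.6519


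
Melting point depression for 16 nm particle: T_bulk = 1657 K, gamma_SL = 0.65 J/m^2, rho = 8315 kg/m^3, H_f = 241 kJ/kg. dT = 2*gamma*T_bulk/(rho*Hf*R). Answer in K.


Radius R = 16/2 = 8 nm = 8e-09 m
Convert H_f = 241 kJ/kg = 241000 J/kg
dT = 2 * gamma_SL * T_bulk / (rho * H_f * R)
dT = 2 * 0.65 * 1657 / (8315 * 241000 * 8e-09)
dT = 134.4 K

134.4


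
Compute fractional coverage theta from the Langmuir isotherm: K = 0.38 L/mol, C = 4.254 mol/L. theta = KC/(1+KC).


Langmuir isotherm: theta = K*C / (1 + K*C)
K*C = 0.38 * 4.254 = 1.61652
theta = 1.61652 / (1 + 1.61652) = 1.61652 / 2.61652
theta = 0.6178

0.6178


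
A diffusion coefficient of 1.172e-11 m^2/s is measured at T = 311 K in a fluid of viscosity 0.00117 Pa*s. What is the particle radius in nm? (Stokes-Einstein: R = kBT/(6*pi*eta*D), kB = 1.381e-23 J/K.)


Stokes-Einstein: R = kB*T / (6*pi*eta*D)
R = 1.381e-23 * 311 / (6 * pi * 0.00117 * 1.172e-11)
R = 1.66165e-08 m = 16.62 nm

16.62


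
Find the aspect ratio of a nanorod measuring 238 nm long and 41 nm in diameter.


Aspect ratio AR = length / diameter
AR = 238 / 41
AR = 5.8

5.8


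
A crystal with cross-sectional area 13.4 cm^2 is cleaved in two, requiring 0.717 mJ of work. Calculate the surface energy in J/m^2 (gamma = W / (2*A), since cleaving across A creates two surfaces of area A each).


Convert: A = 13.4 cm^2 = 0.00134 m^2, W = 0.717 mJ = 0.000717 J
Cleaving exposes two faces of area A, so total new surface = 2*A and gamma = W / (2*A)
gamma = 0.000717 / (2 * 0.00134)
gamma = 0.268 J/m^2

0.268


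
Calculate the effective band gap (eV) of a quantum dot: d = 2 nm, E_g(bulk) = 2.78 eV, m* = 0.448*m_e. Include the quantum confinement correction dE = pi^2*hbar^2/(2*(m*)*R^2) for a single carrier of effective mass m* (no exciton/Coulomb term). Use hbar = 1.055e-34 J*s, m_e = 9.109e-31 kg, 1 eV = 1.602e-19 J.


Radius R = 2/2 nm = 1e-09 m
Confinement energy dE = pi^2 * hbar^2 / (2 * m_eff * m_e * R^2)
dE = pi^2 * (1.055e-34)^2 / (2 * 0.448 * 9.109e-31 * (1e-09)^2) J, divided by 1.602e-19 J/eV
dE = 0.8402 eV
Total band gap = E_g(bulk) + dE = 2.78 + 0.8402 = 3.6202 eV

3.6202


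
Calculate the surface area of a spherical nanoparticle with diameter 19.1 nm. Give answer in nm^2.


Radius r = 19.1/2 = 9.55 nm
Surface area SA = 4 * pi * r^2
SA = 4 * pi * (9.55)^2
SA = 1146.08 nm^2

1146.08


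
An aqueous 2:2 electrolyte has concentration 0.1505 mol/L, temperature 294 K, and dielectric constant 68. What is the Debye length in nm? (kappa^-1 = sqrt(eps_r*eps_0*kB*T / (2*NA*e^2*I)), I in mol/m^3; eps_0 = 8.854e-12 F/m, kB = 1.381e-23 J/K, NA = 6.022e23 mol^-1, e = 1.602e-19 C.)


Ionic strength I = 0.1505 * 2^2 * 1000 = 602 mol/m^3
kappa^-1 = sqrt(68 * 8.854e-12 * 1.381e-23 * 294 / (2 * 6.022e23 * (1.602e-19)^2 * 602))
kappa^-1 = 0.362 nm

0.362


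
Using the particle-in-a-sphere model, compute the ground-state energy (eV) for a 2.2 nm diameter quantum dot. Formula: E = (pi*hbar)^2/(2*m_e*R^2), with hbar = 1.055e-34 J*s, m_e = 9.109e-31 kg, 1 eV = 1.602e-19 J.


Radius R = 2.2/2 = 1.1 nm = 1.1e-09 m
E = (pi * 1.055e-34)^2 / (2 * 9.109e-31 * (1.1e-09)^2)
E(J) = 4.98332e-20
E = E(J) / 1.602e-19 = 0.3111 eV

0.3111


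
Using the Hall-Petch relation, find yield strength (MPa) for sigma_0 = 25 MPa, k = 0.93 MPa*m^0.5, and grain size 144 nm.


d = 144 nm = 1.44e-07 m
sqrt(d) = 0.0003794733
Hall-Petch contribution = k / sqrt(d) = 0.93 / 0.0003794733 = 2450.8 MPa
sigma = sigma_0 + k/sqrt(d) = 25 + 2450.8 = 2475.8 MPa

2475.8


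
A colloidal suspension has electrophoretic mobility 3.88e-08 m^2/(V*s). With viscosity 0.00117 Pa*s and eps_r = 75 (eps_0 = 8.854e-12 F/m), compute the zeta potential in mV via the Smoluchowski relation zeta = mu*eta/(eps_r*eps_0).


Smoluchowski equation: zeta = mu * eta / (eps_r * eps_0)
zeta = 3.88e-08 * 0.00117 / (75 * 8.854e-12)
zeta = 0.068362 V = 68.36 mV

68.36


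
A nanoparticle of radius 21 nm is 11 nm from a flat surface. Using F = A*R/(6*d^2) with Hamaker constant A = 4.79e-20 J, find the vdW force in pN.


Convert to SI: R = 21 nm = 2.1e-08 m, d = 11 nm = 1.1e-08 m
F = A * R / (6 * d^2)
F = 4.79e-20 * 2.1e-08 / (6 * (1.1e-08)^2)
F = 1.38554e-12 N = 1.386 pN

1.386


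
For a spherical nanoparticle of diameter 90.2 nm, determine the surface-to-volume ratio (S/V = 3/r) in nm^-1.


Radius r = 90.2/2 = 45.1 nm
S/V = 3 / r = 3 / 45.1
S/V = 0.0665 nm^-1

0.0665


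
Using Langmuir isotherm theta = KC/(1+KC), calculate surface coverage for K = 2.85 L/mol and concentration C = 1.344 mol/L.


Langmuir isotherm: theta = K*C / (1 + K*C)
K*C = 2.85 * 1.344 = 3.8304
theta = 3.8304 / (1 + 3.8304) = 3.8304 / 4.8304
theta = 0.793

0.793


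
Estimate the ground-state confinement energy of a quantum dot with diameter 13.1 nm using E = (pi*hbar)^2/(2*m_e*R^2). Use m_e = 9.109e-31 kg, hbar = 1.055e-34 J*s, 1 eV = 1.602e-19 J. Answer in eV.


Radius R = 13.1/2 = 6.55 nm = 6.55e-09 m
E = (pi * 1.055e-34)^2 / (2 * 9.109e-31 * (6.55e-09)^2)
E(J) = 1.40547e-21
E = E(J) / 1.602e-19 = 0.0088 eV

0.0088


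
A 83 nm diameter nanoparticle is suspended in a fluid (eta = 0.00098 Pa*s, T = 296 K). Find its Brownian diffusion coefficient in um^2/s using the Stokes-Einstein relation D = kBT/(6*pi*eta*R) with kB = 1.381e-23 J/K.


Radius R = 83/2 = 41.5 nm = 4.15e-08 m
D = kB*T / (6*pi*eta*R)
D = 1.381e-23 * 296 / (6 * pi * 0.00098 * 4.15e-08)
D = 5.33224e-12 m^2/s = 5.332 um^2/s

5.332


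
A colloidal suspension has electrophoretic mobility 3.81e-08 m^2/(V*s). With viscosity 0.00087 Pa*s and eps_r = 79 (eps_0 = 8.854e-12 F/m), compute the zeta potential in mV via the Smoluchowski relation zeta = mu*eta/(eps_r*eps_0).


Smoluchowski equation: zeta = mu * eta / (eps_r * eps_0)
zeta = 3.81e-08 * 0.00087 / (79 * 8.854e-12)
zeta = 0.047389 V = 47.39 mV

47.39


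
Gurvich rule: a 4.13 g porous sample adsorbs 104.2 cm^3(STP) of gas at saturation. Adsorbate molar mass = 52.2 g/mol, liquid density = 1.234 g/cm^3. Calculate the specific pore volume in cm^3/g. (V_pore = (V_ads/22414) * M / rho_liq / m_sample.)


Moles adsorbed n = V_ads / 22414 = 104.2 / 22414 = 4.648880e-03 mol
Liquid volume V_liq = n * M / rho_liq = 4.648880e-03 * 52.2 / 1.234 = 0.19665 cm^3
Specific pore volume V_pore = V_liq / m_sample = 0.19665 / 4.13
V_pore = 0.0476 cm^3/g

0.0476


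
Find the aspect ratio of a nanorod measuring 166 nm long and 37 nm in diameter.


Aspect ratio AR = length / diameter
AR = 166 / 37
AR = 4.49

4.49


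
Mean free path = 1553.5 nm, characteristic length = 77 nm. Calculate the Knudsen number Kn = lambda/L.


Knudsen number Kn = lambda / L
Kn = 1553.5 / 77
Kn = 20.1753

20.1753


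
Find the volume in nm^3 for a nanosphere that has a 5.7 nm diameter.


Radius r = 5.7/2 = 2.85 nm
Volume V = (4/3) * pi * r^3
V = (4/3) * pi * (2.85)^3
V = 96.97 nm^3

96.97


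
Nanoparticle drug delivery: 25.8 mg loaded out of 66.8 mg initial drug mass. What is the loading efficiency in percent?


Drug loading efficiency = (drug loaded / drug initial) * 100
DLE = 25.8 / 66.8 * 100
DLE = 0.3862 * 100
DLE = 38.62%

38.62


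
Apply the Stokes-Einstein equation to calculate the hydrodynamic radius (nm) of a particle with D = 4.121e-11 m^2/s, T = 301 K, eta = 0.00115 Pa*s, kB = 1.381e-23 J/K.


Stokes-Einstein: R = kB*T / (6*pi*eta*D)
R = 1.381e-23 * 301 / (6 * pi * 0.00115 * 4.121e-11)
R = 4.65327e-09 m = 4.65 nm

4.65


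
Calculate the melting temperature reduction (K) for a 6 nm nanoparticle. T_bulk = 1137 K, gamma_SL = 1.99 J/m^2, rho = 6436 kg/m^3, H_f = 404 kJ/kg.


Radius R = 6/2 = 3 nm = 3e-09 m
Convert H_f = 404 kJ/kg = 404000 J/kg
dT = 2 * gamma_SL * T_bulk / (rho * H_f * R)
dT = 2 * 1.99 * 1137 / (6436 * 404000 * 3e-09)
dT = 580.1 K

580.1


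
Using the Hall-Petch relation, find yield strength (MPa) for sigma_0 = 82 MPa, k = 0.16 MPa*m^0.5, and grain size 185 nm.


d = 185 nm = 1.85e-07 m
sqrt(d) = 0.0004301163
Hall-Petch contribution = k / sqrt(d) = 0.16 / 0.0004301163 = 372.0 MPa
sigma = sigma_0 + k/sqrt(d) = 82 + 372.0 = 454.0 MPa

454.0


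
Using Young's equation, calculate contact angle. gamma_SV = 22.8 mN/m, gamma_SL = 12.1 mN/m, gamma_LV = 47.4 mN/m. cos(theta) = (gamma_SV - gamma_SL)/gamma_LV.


cos(theta) = (gamma_SV - gamma_SL) / gamma_LV
cos(theta) = (22.8 - 12.1) / 47.4
cos(theta) = 0.225738
theta = arccos(0.225738) = 76.95 degrees

76.95


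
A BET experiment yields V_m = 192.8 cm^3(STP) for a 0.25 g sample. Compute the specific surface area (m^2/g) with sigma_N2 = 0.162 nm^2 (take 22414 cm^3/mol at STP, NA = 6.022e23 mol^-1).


Number of moles in monolayer = V_m / 22414 = 192.8 / 22414 = 0.00860177
Number of molecules = moles * NA = 0.00860177 * 6.022e23
SA = molecules * sigma / mass
SA = (192.8 / 22414) * 6.022e23 * 0.162e-18 / 0.25
SA = 3356.6 m^2/g

3356.6
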